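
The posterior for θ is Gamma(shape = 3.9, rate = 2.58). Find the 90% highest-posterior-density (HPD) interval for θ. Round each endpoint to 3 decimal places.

[0.343, 2.637]

The posterior is unimodal and skewed, so the HPD interval has equal density at both endpoints and is the shortest 90% interval.
Solving f(0.343) = f(2.637) with F(2.637) − F(0.343) = 0.90 gives [0.343, 2.637].
For comparison, the equal-tailed interval is [0.507, 2.950]; the HPD is narrower and shifted toward the mode.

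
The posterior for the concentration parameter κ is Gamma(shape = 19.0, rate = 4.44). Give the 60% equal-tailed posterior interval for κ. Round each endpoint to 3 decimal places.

[3.439, 5.076]

Posterior: Gamma(shape 19.0, rate 4.44).
Equal-tailed 60% interval: Gamma(19.0, 4.44) quantiles at 0.2 and 0.8.
Posterior mean ≈ 4.279, SD ≈ 0.982; a Normal approximation gives roughly [3.453, 5.106].
Exact: lower = 3.439; upper = 5.076.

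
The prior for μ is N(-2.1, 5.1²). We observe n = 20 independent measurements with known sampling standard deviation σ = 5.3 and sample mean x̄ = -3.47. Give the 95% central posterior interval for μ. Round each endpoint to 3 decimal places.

[-5.662, -1.137]

Posterior precision = 1/5.1² + 20/5.3² = 0.0384 + 0.7120 = 0.7504, so posterior SD = 1.1544.
Posterior mean = (-2.1/5.1² + 20·-3.47/5.3²) / 0.7504 = -3.3998.
Interval: -3.3998 ± 1.960 × 1.1544 → [-5.662, -1.137].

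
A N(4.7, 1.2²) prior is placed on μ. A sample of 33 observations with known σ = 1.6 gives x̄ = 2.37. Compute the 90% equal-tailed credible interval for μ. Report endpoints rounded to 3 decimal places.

Posterior precision = 1/1.2² + 33/1.6² = 0.6944 + 12.8906 = 13.5851, so posterior SD = 0.2713.
Posterior mean = (4.7/1.2² + 33·2.37/1.6²) / 13.5851 = 2.4891.
Interval: 2.4891 ± 1.645 × 0.2713 → [2.043, 2.935].

[2.043, 2.935]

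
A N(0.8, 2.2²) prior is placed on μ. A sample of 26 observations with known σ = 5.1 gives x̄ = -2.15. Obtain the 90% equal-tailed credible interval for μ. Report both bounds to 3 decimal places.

[-3.142, -0.147]

Posterior precision = 1/2.2² + 26/5.1² = 0.2066 + 0.9996 = 1.2062, so posterior SD = 0.9105.
Posterior mean = (0.8/2.2² + 26·-2.15/5.1²) / 1.2062 = -1.6447.
Interval: -1.6447 ± 1.645 × 0.9105 → [-3.142, -0.147].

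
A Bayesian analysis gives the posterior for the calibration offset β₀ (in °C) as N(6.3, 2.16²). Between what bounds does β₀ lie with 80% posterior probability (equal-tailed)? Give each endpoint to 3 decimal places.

The posterior is symmetric, so the 80% equal-tailed interval is β₀ = 6.3 ± z·2.16 with z = 1.282.
Half-width: 1.282 × 2.16 = 2.768.
6.3 − 2.768 = 3.532; 6.3 + 2.768 = 9.068.

[3.532, 9.068]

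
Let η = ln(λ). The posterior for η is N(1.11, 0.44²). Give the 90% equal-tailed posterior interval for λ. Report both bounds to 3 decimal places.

On the log scale the 90% interval is 1.11 ± 1.645 × 0.44 = [0.3863, 1.8337].
Exponentiate: [e^0.3863, e^1.8337] = [1.471, 6.257].

[1.471, 6.257]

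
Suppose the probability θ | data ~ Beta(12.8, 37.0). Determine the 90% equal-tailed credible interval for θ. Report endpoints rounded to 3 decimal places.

Posterior: Beta(12.8, 37.0).
Equal-tailed 90% interval: the 0.05 and 0.95 quantiles of Beta(12.8, 37.0).
Posterior mean ≈ 0.257, SD ≈ 0.061; a Normal approximation gives roughly [0.156, 0.358].
Exact: F⁻¹(0.05) = 0.162; F⁻¹(0.95) = 0.363.

[0.162, 0.363]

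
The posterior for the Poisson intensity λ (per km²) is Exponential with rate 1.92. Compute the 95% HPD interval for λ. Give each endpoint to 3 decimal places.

[0.000, 1.560]

The exponential density is strictly decreasing on [0, ∞), so the HPD interval is anchored at 0: [0, q] with P(λ ≤ q) = 0.95.
q = −ln(1 − 0.95) / 1.92 = 2.9957 / 1.92 = 1.560.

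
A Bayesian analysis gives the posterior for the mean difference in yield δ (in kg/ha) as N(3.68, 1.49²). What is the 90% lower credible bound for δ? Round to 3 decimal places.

1.770

Need L with P(δ ≥ L) = 0.90: L = 3.68 − z_{0.1}·1.49.
z = 1.282; L = 3.68 − 1.282 × 1.49 = 1.770.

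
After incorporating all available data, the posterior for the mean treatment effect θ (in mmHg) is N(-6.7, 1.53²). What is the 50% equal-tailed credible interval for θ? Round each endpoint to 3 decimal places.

The posterior is symmetric, so the 50% equal-tailed interval is θ = -6.7 ± z·1.53 with z = 0.674.
Half-width: 0.674 × 1.53 = 1.032.
-6.7 − 1.032 = -7.732; -6.7 + 1.032 = -5.668.

[-7.732, -5.668]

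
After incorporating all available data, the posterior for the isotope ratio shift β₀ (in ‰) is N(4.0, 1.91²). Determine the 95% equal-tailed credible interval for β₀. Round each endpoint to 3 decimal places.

[0.256, 7.744]

The posterior is symmetric, so the 95% equal-tailed interval is β₀ = 4.0 ± z·1.91 with z = 1.960.
Half-width: 1.960 × 1.91 = 3.744.
4.0 − 3.744 = 0.256; 4.0 + 3.744 = 7.744.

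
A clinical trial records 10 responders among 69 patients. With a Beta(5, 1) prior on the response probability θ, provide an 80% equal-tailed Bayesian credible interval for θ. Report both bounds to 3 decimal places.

[0.143, 0.261]

Posterior: Beta(5+10, 1+59) = Beta(15, 60).
Equal-tailed 80% interval: the 0.1 and 0.9 quantiles of Beta(15, 60).
Posterior mean ≈ 0.200, SD ≈ 0.046; a Normal approximation gives roughly [0.141, 0.259].
Exact: F⁻¹(0.1) = 0.143; F⁻¹(0.9) = 0.261.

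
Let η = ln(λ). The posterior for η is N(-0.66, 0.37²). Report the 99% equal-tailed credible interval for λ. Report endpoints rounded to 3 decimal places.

On the log scale the 99% interval is -0.66 ± 2.576 × 0.37 = [-1.6131, 0.2931].
Exponentiate: [e^-1.6131, e^0.2931] = [0.199, 1.341].

[0.199, 1.341]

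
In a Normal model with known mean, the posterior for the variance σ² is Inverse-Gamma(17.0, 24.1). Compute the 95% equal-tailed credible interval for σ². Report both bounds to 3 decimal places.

[0.928, 2.434]

Inverse-Gamma(17.0, 24.1) quantiles: F⁻¹(0.025) and F⁻¹(0.975).
Equivalently, 1/σ² ~ Gamma(17.0, rate = 24.1); invert its 0.975 and 0.025 quantiles.
Posterior mean ≈ 1.506, SD ≈ 0.389; a Normal approximation gives roughly [0.744, 2.269].
Exact: lower = 0.928; upper = 2.434.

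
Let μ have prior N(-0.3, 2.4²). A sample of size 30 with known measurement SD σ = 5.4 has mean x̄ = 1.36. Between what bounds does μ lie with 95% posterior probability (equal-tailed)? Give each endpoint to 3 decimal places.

Posterior precision = 1/2.4² + 30/5.4² = 0.1736 + 1.0288 = 1.2024, so posterior SD = 0.9120.
Posterior mean = (-0.3/2.4² + 30·1.36/5.4²) / 1.2024 = 1.1203.
Interval: 1.1203 ± 1.960 × 0.9120 → [-0.667, 2.908].

[-0.667, 2.908]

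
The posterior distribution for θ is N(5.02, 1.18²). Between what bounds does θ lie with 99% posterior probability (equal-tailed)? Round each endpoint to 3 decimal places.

The posterior is symmetric, so the 99% equal-tailed interval is θ = 5.02 ± z·1.18 with z = 2.576.
Half-width: 2.576 × 1.18 = 3.039.
5.02 − 3.039 = 1.981; 5.02 + 3.039 = 8.059.

[1.981, 8.059]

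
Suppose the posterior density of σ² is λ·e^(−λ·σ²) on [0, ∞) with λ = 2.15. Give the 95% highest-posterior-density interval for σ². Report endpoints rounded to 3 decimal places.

The exponential density is strictly decreasing on [0, ∞), so the HPD interval is anchored at 0: [0, q] with P(σ² ≤ q) = 0.95.
q = −ln(1 − 0.95) / 2.15 = 2.9957 / 2.15 = 1.393.

[0.000, 1.393]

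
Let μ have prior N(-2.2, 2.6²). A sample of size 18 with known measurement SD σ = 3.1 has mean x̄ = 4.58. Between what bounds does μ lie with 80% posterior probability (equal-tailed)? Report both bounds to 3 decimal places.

Posterior precision = 1/2.6² + 18/3.1² = 0.1479 + 1.8730 = 2.0210, so posterior SD = 0.7034.
Posterior mean = (-2.2/2.6² + 18·4.58/3.1²) / 2.0210 = 4.0837.
Interval: 4.0837 ± 1.282 × 0.7034 → [3.182, 4.985].

[3.182, 4.985]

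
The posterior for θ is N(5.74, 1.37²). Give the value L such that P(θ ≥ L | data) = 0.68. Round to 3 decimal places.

5.099

Need L with P(θ ≥ L) = 0.68: L = 5.74 − z_{0.32}·1.37.
z = 0.468; L = 5.74 − 0.468 × 1.37 = 5.099.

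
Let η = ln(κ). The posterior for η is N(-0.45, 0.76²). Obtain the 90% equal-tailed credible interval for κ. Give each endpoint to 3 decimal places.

On the log scale the 90% interval is -0.45 ± 1.645 × 0.76 = [-1.7001, 0.8001].
Exponentiate: [e^-1.7001, e^0.8001] = [0.183, 2.226].

[0.183, 2.226]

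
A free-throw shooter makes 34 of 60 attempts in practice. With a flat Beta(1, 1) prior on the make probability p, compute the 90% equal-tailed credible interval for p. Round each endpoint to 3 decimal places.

Posterior: Beta(1+34, 1+26) = Beta(35, 27).
Equal-tailed 90% interval: the 0.05 and 0.95 quantiles of Beta(35, 27).
Posterior mean ≈ 0.565, SD ≈ 0.062; a Normal approximation gives roughly [0.462, 0.667].
Exact: F⁻¹(0.05) = 0.460; F⁻¹(0.95) = 0.666.

[0.460, 0.666]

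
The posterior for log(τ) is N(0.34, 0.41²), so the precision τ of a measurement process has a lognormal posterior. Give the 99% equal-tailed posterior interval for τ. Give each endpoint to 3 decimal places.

On the log scale the 99% interval is 0.34 ± 2.576 × 0.41 = [-0.7161, 1.3961].
Exponentiate: [e^-0.7161, e^1.3961] = [0.489, 4.039].

[0.489, 4.039]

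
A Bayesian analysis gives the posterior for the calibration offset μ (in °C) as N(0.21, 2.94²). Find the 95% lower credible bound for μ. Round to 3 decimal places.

-4.626

Need L with P(μ ≥ L) = 0.95: L = 0.21 − z_{0.05}·2.94.
z = 1.645; L = 0.21 − 1.645 × 2.94 = -4.626.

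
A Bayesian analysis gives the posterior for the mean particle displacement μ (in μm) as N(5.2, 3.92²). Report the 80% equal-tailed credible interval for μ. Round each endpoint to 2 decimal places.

[0.18, 10.22]

The posterior is symmetric, so the 80% equal-tailed interval is μ = 5.2 ± z·3.92 with z = 1.282.
Half-width: 1.282 × 3.92 = 5.02.
5.2 − 5.02 = 0.18; 5.2 + 5.02 = 10.22.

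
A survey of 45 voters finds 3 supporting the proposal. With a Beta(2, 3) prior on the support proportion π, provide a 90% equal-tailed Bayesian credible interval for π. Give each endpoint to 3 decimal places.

[0.041, 0.177]

Posterior: Beta(2+3, 3+42) = Beta(5, 45).
Equal-tailed 90% interval: the 0.05 and 0.95 quantiles of Beta(5, 45).
Posterior mean ≈ 0.100, SD ≈ 0.042; a Normal approximation gives roughly [0.031, 0.169].
Exact: F⁻¹(0.05) = 0.041; F⁻¹(0.95) = 0.177.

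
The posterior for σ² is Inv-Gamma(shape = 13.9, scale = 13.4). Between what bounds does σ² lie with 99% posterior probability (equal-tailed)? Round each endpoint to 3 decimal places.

[0.528, 2.174]

Inverse-Gamma(13.9, 13.4) quantiles: F⁻¹(0.005) and F⁻¹(0.995).
Equivalently, 1/σ² ~ Gamma(13.9, rate = 13.4); invert its 0.995 and 0.005 quantiles.
Posterior mean ≈ 1.039, SD ≈ 0.301; a Normal approximation gives roughly [0.263, 1.814].
Exact: lower = 0.528; upper = 2.174.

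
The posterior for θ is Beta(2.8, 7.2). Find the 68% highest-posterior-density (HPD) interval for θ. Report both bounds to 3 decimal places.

The posterior is unimodal and skewed, so the HPD interval has equal density at both endpoints and is the shortest 68% interval.
Solving f(0.110) = f(0.378) with F(0.378) − F(0.110) = 0.68 gives [0.110, 0.378].
For comparison, the equal-tailed interval is [0.142, 0.419]; the HPD is narrower and shifted toward the mode.

[0.110, 0.378]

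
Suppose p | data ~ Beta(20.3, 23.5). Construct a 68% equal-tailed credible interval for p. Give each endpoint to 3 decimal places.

Posterior: Beta(20.3, 23.5).
Equal-tailed 68% interval: the 0.16 and 0.84 quantiles of Beta(20.3, 23.5).
Posterior mean ≈ 0.463, SD ≈ 0.075; a Normal approximation gives roughly [0.389, 0.538].
Exact: F⁻¹(0.16) = 0.389; F⁻¹(0.84) = 0.538.

[0.389, 0.538]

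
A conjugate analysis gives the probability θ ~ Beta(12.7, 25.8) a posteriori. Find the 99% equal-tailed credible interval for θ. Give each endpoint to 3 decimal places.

[0.158, 0.534]

Posterior: Beta(12.7, 25.8).
Equal-tailed 99% interval: the 0.005 and 0.995 quantiles of Beta(12.7, 25.8).
Posterior mean ≈ 0.330, SD ≈ 0.075; a Normal approximation gives roughly [0.137, 0.523].
Exact: F⁻¹(0.005) = 0.158; F⁻¹(0.995) = 0.534.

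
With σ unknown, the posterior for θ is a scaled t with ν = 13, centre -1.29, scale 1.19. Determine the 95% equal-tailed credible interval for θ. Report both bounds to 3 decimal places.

The t_13 distribution is symmetric; the 95% interval is -1.29 ± t·1.19 with t_{0.975,13} = 2.160.
Half-width: 2.160 × 1.19 = 2.571.
-1.29 − 2.571 = -3.861; -1.29 + 2.571 = 1.281.

[-3.861, 1.281]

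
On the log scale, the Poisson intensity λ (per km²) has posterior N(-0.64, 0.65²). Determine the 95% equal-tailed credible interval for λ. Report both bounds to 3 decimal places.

[0.147, 1.885]

On the log scale the 95% interval is -0.64 ± 1.960 × 0.65 = [-1.9140, 0.6340].
Exponentiate: [e^-1.9140, e^0.6340] = [0.147, 1.885].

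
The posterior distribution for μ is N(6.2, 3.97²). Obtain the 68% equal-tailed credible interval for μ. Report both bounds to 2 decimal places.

[2.25, 10.15]

The posterior is symmetric, so the 68% equal-tailed interval is μ = 6.2 ± z·3.97 with z = 0.994.
Half-width: 0.994 × 3.97 = 3.95.
6.2 − 3.95 = 2.25; 6.2 + 3.95 = 10.15.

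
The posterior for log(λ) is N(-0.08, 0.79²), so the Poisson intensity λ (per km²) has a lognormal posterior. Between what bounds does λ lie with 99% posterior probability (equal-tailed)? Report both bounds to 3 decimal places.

[0.121, 7.063]

On the log scale the 99% interval is -0.08 ± 2.576 × 0.79 = [-2.1149, 1.9549].
Exponentiate: [e^-2.1149, e^1.9549] = [0.121, 7.063].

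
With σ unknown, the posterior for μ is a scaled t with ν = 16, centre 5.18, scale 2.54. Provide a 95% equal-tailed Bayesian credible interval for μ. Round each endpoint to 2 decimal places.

[-0.20, 10.56]

The t_16 distribution is symmetric; the 95% interval is 5.18 ± t·2.54 with t_{0.975,16} = 2.120.
Half-width: 2.120 × 2.54 = 5.38.
5.18 − 5.38 = -0.20; 5.18 + 5.38 = 10.56.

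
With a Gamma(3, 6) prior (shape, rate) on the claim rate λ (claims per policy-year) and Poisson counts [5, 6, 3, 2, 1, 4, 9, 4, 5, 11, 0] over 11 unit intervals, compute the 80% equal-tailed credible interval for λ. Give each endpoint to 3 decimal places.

[2.583, 3.678]

Posterior: Gamma(3+50, 6+11) = Gamma(53, 17) (shape, rate).
Equal-tailed 80% interval: Gamma(53, 17) quantiles at 0.1 and 0.9.
Posterior mean ≈ 3.118, SD ≈ 0.428; a Normal approximation gives roughly [2.569, 3.666].
Exact: lower = 2.583; upper = 3.678.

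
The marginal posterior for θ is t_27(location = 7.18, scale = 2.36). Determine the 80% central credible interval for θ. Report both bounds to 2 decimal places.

[4.08, 10.28]

The t_27 distribution is symmetric; the 80% interval is 7.18 ± t·2.36 with t_{0.9,27} = 1.314.
Half-width: 1.314 × 2.36 = 3.10.
7.18 − 3.10 = 4.08; 7.18 + 3.10 = 10.28.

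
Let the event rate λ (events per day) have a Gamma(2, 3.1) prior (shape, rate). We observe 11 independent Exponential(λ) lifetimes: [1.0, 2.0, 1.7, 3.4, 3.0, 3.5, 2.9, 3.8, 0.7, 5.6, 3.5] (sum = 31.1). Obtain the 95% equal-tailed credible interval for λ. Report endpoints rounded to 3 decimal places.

[0.202, 0.613]

Posterior: Gamma(2+11, 3.1+31.1) = Gamma(13, 34.2) (shape, rate).
Equal-tailed 95% interval: Gamma(13, 34.2) quantiles at 0.025 and 0.975.
Posterior mean ≈ 0.380, SD ≈ 0.105; a Normal approximation gives roughly [0.173, 0.587].
Exact: lower = 0.202; upper = 0.613.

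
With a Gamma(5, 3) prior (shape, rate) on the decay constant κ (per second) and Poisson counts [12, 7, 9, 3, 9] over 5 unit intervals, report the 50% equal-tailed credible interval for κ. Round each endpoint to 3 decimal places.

[5.039, 6.166]

Posterior: Gamma(5+40, 3+5) = Gamma(45, 8) (shape, rate).
Equal-tailed 50% interval: Gamma(45, 8) quantiles at 0.25 and 0.75.
Posterior mean ≈ 5.625, SD ≈ 0.839; a Normal approximation gives roughly [5.059, 6.191].
Exact: lower = 5.039; upper = 6.166.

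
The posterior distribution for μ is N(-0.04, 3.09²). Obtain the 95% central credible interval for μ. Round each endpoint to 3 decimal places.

The posterior is symmetric, so the 95% equal-tailed interval is μ = -0.04 ± z·3.09 with z = 1.960.
Half-width: 1.960 × 3.09 = 6.056.
-0.04 − 6.056 = -6.096; -0.04 + 6.056 = 6.016.

[-6.096, 6.016]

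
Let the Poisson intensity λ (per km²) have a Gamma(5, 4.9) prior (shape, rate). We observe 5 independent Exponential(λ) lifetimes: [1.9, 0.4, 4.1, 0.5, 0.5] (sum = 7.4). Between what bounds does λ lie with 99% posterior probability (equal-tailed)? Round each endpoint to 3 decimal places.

Posterior: Gamma(5+5, 4.9+7.4) = Gamma(10, 12.3) (shape, rate).
Equal-tailed 99% interval: Gamma(10, 12.3) quantiles at 0.005 and 0.995.
Posterior mean ≈ 0.813, SD ≈ 0.257; a Normal approximation gives roughly [0.151, 1.475].
Exact: lower = 0.302; upper = 1.626.

[0.302, 1.626]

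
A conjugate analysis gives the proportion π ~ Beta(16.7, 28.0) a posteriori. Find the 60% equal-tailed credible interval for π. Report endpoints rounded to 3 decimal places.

Posterior: Beta(16.7, 28.0).
Equal-tailed 60% interval: the 0.2 and 0.8 quantiles of Beta(16.7, 28.0).
Posterior mean ≈ 0.374, SD ≈ 0.072; a Normal approximation gives roughly [0.313, 0.434].
Exact: F⁻¹(0.2) = 0.312; F⁻¹(0.8) = 0.434.

[0.312, 0.434]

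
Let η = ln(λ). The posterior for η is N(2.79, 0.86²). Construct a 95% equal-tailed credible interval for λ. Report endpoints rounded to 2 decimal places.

On the log scale the 95% interval is 2.79 ± 1.960 × 0.86 = [1.1044, 4.4756].
Exponentiate: [e^1.1044, e^4.4756] = [3.02, 87.84].

[3.02, 87.84]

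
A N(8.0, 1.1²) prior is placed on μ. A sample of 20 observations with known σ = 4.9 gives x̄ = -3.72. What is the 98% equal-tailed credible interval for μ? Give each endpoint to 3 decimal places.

[0.311, 3.923]

Posterior precision = 1/1.1² + 20/4.9² = 0.8264 + 0.8330 = 1.6594, so posterior SD = 0.7763.
Posterior mean = (8.0/1.1² + 20·-3.72/4.9²) / 1.6594 = 2.1169.
Interval: 2.1169 ± 2.326 × 0.7763 → [0.311, 3.923].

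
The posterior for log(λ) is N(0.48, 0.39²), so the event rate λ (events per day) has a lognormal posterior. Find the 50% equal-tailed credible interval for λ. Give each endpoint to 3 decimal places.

On the log scale the 50% interval is 0.48 ± 0.674 × 0.39 = [0.2169, 0.7431].
Exponentiate: [e^0.2169, e^0.7431] = [1.242, 2.102].

[1.242, 2.102]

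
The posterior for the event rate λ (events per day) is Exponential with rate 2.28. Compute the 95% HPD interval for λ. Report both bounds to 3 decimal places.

The exponential density is strictly decreasing on [0, ∞), so the HPD interval is anchored at 0: [0, q] with P(λ ≤ q) = 0.95.
q = −ln(1 − 0.95) / 2.28 = 2.9957 / 2.28 = 1.314.

[0.000, 1.314]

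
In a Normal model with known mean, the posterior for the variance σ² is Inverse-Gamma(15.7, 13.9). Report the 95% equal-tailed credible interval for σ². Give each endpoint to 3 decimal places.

[0.570, 1.558]

Inverse-Gamma(15.7, 13.9) quantiles: F⁻¹(0.025) and F⁻¹(0.975).
Equivalently, 1/σ² ~ Gamma(15.7, rate = 13.9); invert its 0.975 and 0.025 quantiles.
Posterior mean ≈ 0.946, SD ≈ 0.255; a Normal approximation gives roughly [0.445, 1.446].
Exact: lower = 0.570; upper = 1.558.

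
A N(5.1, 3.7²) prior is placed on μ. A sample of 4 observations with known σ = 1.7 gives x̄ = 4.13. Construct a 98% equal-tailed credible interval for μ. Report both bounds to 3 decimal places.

Posterior precision = 1/3.7² + 4/1.7² = 0.0730 + 1.3841 = 1.4571, so posterior SD = 0.8284.
Posterior mean = (5.1/3.7² + 4·4.13/1.7²) / 1.4571 = 4.1786.
Interval: 4.1786 ± 2.326 × 0.8284 → [2.251, 6.106].

[2.251, 6.106]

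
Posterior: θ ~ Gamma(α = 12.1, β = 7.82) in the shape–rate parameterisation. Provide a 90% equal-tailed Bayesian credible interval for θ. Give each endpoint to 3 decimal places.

Posterior: Gamma(shape 12.1, rate 7.82).
Equal-tailed 90% interval: Gamma(12.1, 7.82) quantiles at 0.05 and 0.95.
Posterior mean ≈ 1.547, SD ≈ 0.445; a Normal approximation gives roughly [0.816, 2.279].
Exact: lower = 0.895; upper = 2.344.

[0.895, 2.344]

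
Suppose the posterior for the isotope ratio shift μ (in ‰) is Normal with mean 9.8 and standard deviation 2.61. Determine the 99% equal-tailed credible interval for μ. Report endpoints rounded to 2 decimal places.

The posterior is symmetric, so the 99% equal-tailed interval is μ = 9.8 ± z·2.61 with z = 2.576.
Half-width: 2.576 × 2.61 = 6.72.
9.8 − 6.72 = 3.08; 9.8 + 6.72 = 16.52.

[3.08, 16.52]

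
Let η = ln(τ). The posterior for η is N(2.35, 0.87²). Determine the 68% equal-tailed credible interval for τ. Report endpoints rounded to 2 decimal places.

On the log scale the 68% interval is 2.35 ± 0.994 × 0.87 = [1.4848, 3.2152].
Exponentiate: [e^1.4848, e^3.2152] = [4.41, 24.91].

[4.41, 24.91]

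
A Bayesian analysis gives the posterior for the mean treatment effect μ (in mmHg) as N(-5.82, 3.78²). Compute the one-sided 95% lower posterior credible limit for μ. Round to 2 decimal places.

-12.04

Need L with P(μ ≥ L) = 0.95: L = -5.82 − z_{0.05}·3.78.
z = 1.645; L = -5.82 − 1.645 × 3.78 = -12.04.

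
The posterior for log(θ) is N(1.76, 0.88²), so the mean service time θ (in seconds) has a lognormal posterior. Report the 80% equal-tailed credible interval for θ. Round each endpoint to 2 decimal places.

[1.88, 17.95]

On the log scale the 80% interval is 1.76 ± 1.282 × 0.88 = [0.6322, 2.8878].
Exponentiate: [e^0.6322, e^2.8878] = [1.88, 17.95].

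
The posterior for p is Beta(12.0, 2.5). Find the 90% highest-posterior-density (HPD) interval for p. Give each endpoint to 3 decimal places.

[0.686, 0.976]

The posterior is unimodal and skewed, so the HPD interval has equal density at both endpoints and is the shortest 90% interval.
Solving f(0.686) = f(0.976) with F(0.976) − F(0.686) = 0.90 gives [0.686, 0.976].
For comparison, the equal-tailed interval is [0.647, 0.956]; the HPD is narrower and shifted toward the mode.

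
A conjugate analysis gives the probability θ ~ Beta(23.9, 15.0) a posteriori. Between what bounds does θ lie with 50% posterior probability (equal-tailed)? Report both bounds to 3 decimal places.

Posterior: Beta(23.9, 15.0).
Equal-tailed 50% interval: the 0.25 and 0.75 quantiles of Beta(23.9, 15.0).
Posterior mean ≈ 0.614, SD ≈ 0.077; a Normal approximation gives roughly [0.562, 0.666].
Exact: F⁻¹(0.25) = 0.563; F⁻¹(0.75) = 0.668.

[0.563, 0.668]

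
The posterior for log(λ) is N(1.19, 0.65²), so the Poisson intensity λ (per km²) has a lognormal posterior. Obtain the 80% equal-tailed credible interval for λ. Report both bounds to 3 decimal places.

On the log scale the 80% interval is 1.19 ± 1.282 × 0.65 = [0.3570, 2.0230].
Exponentiate: [e^0.3570, e^2.0230] = [1.429, 7.561].

[1.429, 7.561]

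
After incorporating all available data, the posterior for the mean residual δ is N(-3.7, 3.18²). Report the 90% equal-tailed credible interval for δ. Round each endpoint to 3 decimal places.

The posterior is symmetric, so the 90% equal-tailed interval is δ = -3.7 ± z·3.18 with z = 1.645.
Half-width: 1.645 × 3.18 = 5.231.
-3.7 − 5.231 = -8.931; -3.7 + 5.231 = 1.531.

[-8.931, 1.531]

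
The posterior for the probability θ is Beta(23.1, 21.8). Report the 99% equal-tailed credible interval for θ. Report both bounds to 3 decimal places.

Posterior: Beta(23.1, 21.8).
Equal-tailed 99% interval: the 0.005 and 0.995 quantiles of Beta(23.1, 21.8).
Posterior mean ≈ 0.514, SD ≈ 0.074; a Normal approximation gives roughly [0.324, 0.704].
Exact: F⁻¹(0.005) = 0.327; F⁻¹(0.995) = 0.699.

[0.327, 0.699]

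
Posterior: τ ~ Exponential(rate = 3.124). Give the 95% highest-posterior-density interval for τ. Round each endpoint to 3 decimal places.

[0.000, 0.959]

The exponential density is strictly decreasing on [0, ∞), so the HPD interval is anchored at 0: [0, q] with P(τ ≤ q) = 0.95.
q = −ln(1 − 0.95) / 3.124 = 2.9957 / 3.124 = 0.959.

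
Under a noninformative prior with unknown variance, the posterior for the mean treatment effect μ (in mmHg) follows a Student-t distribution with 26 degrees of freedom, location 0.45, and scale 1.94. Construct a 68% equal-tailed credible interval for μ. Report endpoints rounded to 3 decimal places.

The t_26 distribution is symmetric; the 68% interval is 0.45 ± t·1.94 with t_{0.84,26} = 1.014.
Half-width: 1.014 × 1.94 = 1.967.
0.45 − 1.967 = -1.517; 0.45 + 1.967 = 2.417.

[-1.517, 2.417]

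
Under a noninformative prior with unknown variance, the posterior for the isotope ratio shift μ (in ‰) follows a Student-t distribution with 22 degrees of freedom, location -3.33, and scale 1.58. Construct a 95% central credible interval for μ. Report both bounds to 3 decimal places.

The t_22 distribution is symmetric; the 95% interval is -3.33 ± t·1.58 with t_{0.975,22} = 2.074.
Half-width: 2.074 × 1.58 = 3.277.
-3.33 − 3.277 = -6.607; -3.33 + 3.277 = -0.053.

[-6.607, -0.053]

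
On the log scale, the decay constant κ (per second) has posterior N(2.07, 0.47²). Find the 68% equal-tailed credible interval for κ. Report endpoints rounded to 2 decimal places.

On the log scale the 68% interval is 2.07 ± 0.994 × 0.47 = [1.6026, 2.5374].
Exponentiate: [e^1.6026, e^2.5374] = [4.97, 12.65].

[4.97, 12.65]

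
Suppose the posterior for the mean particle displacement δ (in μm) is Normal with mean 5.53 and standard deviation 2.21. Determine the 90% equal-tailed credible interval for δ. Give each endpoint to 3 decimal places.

The posterior is symmetric, so the 90% equal-tailed interval is δ = 5.53 ± z·2.21 with z = 1.645.
Half-width: 1.645 × 2.21 = 3.635.
5.53 − 3.635 = 1.895; 5.53 + 3.635 = 9.165.

[1.895, 9.165]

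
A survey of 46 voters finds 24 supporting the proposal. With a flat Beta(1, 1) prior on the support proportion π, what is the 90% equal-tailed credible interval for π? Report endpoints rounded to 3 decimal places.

[0.403, 0.638]

Posterior: Beta(1+24, 1+22) = Beta(25, 23).
Equal-tailed 90% interval: the 0.05 and 0.95 quantiles of Beta(25, 23).
Posterior mean ≈ 0.521, SD ≈ 0.071; a Normal approximation gives roughly [0.403, 0.638].
Exact: F⁻¹(0.05) = 0.403; F⁻¹(0.95) = 0.638.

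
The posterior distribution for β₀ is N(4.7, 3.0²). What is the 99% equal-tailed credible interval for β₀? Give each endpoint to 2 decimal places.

[-3.03, 12.43]

The posterior is symmetric, so the 99% equal-tailed interval is β₀ = 4.7 ± z·3.0 with z = 2.576.
Half-width: 2.576 × 3.0 = 7.73.
4.7 − 7.73 = -3.03; 4.7 + 7.73 = 12.43.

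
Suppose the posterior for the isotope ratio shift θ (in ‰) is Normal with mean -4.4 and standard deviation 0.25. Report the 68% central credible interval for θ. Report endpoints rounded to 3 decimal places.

The posterior is symmetric, so the 68% equal-tailed interval is θ = -4.4 ± z·0.25 with z = 0.994.
Half-width: 0.994 × 0.25 = 0.249.
-4.4 − 0.249 = -4.649; -4.4 + 0.249 = -4.151.

[-4.649, -4.151]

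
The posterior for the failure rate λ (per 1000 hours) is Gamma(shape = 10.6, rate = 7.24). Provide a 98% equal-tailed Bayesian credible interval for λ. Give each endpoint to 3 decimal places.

[0.623, 2.707]

Posterior: Gamma(shape 10.6, rate 7.24).
Equal-tailed 98% interval: Gamma(10.6, 7.24) quantiles at 0.01 and 0.99.
Posterior mean ≈ 1.464, SD ≈ 0.450; a Normal approximation gives roughly [0.418, 2.510].
Exact: lower = 0.623; upper = 2.707.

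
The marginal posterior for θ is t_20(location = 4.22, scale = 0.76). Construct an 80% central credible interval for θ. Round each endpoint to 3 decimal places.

[3.213, 5.227]

The t_20 distribution is symmetric; the 80% interval is 4.22 ± t·0.76 with t_{0.9,20} = 1.325.
Half-width: 1.325 × 0.76 = 1.007.
4.22 − 1.007 = 3.213; 4.22 + 1.007 = 5.227.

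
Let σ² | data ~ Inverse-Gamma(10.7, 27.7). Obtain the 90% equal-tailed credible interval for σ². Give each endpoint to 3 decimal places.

[1.670, 4.660]

Inverse-Gamma(10.7, 27.7) quantiles: F⁻¹(0.05) and F⁻¹(0.95).
Equivalently, 1/σ² ~ Gamma(10.7, rate = 27.7); invert its 0.95 and 0.05 quantiles.
Posterior mean ≈ 2.856, SD ≈ 0.968; a Normal approximation gives roughly [1.263, 4.448].
Exact: lower = 1.670; upper = 4.660.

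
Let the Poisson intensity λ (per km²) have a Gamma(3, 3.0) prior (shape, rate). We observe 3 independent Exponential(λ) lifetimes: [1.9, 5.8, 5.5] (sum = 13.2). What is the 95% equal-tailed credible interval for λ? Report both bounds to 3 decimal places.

Posterior: Gamma(3+3, 3.0+13.2) = Gamma(6, 16.2) (shape, rate).
Equal-tailed 95% interval: Gamma(6, 16.2) quantiles at 0.025 and 0.975.
Posterior mean ≈ 0.370, SD ≈ 0.151; a Normal approximation gives roughly [0.074, 0.667].
Exact: lower = 0.136; upper = 0.720.

[0.136, 0.720]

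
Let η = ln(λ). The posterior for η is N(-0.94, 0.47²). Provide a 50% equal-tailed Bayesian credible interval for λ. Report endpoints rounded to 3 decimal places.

[0.285, 0.536]

On the log scale the 50% interval is -0.94 ± 0.674 × 0.47 = [-1.2570, -0.6230].
Exponentiate: [e^-1.2570, e^-0.6230] = [0.285, 0.536].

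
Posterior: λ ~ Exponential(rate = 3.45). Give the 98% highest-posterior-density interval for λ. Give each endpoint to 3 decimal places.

[0.000, 1.134]

The exponential density is strictly decreasing on [0, ∞), so the HPD interval is anchored at 0: [0, q] with P(λ ≤ q) = 0.98.
q = −ln(1 − 0.98) / 3.45 = 3.9120 / 3.45 = 1.134.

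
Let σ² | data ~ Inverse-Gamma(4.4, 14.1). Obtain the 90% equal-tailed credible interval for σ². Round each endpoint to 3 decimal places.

Inverse-Gamma(4.4, 14.1) quantiles: F⁻¹(0.05) and F⁻¹(0.95).
Equivalently, 1/σ² ~ Gamma(4.4, rate = 14.1); invert its 0.95 and 0.05 quantiles.
Posterior mean ≈ 4.147, SD ≈ 2.677; a Normal approximation gives roughly [-0.256, 8.550].
Exact: lower = 1.695; upper = 8.800.

[1.695, 8.800]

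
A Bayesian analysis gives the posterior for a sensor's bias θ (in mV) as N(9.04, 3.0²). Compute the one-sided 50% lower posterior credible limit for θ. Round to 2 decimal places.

9.04

Need L with P(θ ≥ L) = 0.50: L = 9.04 − z_{0.5}·3.0.
z = 0.000; L = 9.04 − 0.000 × 3.0 = 9.04.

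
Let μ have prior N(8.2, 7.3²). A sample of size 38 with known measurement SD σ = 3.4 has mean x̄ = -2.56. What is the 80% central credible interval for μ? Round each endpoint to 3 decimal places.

Posterior precision = 1/7.3² + 38/3.4² = 0.0188 + 3.2872 = 3.3060, so posterior SD = 0.5500.
Posterior mean = (8.2/7.3² + 38·-2.56/3.4²) / 3.3060 = -2.4989.
Interval: -2.4989 ± 1.282 × 0.5500 → [-3.204, -1.794].

[-3.204, -1.794]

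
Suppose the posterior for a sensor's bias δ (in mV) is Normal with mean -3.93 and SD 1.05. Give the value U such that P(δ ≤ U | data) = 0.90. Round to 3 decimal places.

Need U with P(δ ≤ U) = 0.90: U = -3.93 + z_{0.1}·1.05.
z = 1.282; U = -3.93 + 1.282 × 1.05 = -2.584.

-2.584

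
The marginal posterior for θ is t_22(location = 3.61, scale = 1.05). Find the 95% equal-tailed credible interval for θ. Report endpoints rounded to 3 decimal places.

[1.432, 5.788]

The t_22 distribution is symmetric; the 95% interval is 3.61 ± t·1.05 with t_{0.975,22} = 2.074.
Half-width: 2.074 × 1.05 = 2.178.
3.61 − 2.178 = 1.432; 3.61 + 2.178 = 5.788.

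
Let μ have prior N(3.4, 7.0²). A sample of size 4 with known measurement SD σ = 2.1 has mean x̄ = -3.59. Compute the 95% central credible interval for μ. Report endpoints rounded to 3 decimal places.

Posterior precision = 1/7.0² + 4/2.1² = 0.0204 + 0.9070 = 0.9274, so posterior SD = 1.0384.
Posterior mean = (3.4/7.0² + 4·-3.59/2.1²) / 0.9274 = -3.4362.
Interval: -3.4362 ± 1.960 × 1.0384 → [-5.471, -1.401].

[-5.471, -1.401]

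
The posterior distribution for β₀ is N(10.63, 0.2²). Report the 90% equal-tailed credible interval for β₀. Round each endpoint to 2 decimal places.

[10.30, 10.96]

The posterior is symmetric, so the 90% equal-tailed interval is β₀ = 10.63 ± z·0.2 with z = 1.645.
Half-width: 1.645 × 0.2 = 0.33.
10.63 − 0.33 = 10.30; 10.63 + 0.33 = 10.96.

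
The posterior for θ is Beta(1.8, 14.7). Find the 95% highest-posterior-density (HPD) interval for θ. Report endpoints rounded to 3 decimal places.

The posterior is unimodal and skewed, so the HPD interval has equal density at both endpoints and is the shortest 95% interval.
Solving f(0.002) = f(0.255) with F(0.255) − F(0.002) = 0.95 gives [0.002, 0.255].
For comparison, the equal-tailed interval is [0.012, 0.293]; the HPD is narrower and shifted toward the mode.

[0.002, 0.255]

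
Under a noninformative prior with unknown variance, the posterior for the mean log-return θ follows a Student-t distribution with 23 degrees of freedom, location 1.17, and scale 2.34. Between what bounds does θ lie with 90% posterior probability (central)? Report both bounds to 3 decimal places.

[-2.840, 5.180]

The t_23 distribution is symmetric; the 90% interval is 1.17 ± t·2.34 with t_{0.95,23} = 1.714.
Half-width: 1.714 × 2.34 = 4.010.
1.17 − 4.010 = -2.840; 1.17 + 4.010 = 5.180.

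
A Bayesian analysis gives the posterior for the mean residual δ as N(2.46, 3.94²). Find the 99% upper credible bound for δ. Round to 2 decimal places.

11.63

Need U with P(δ ≤ U) = 0.99: U = 2.46 + z_{0.01}·3.94.
z = 2.326; U = 2.46 + 2.326 × 3.94 = 11.63.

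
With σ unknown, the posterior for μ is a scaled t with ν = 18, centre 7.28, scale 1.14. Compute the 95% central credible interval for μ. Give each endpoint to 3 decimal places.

[4.885, 9.675]

The t_18 distribution is symmetric; the 95% interval is 7.28 ± t·1.14 with t_{0.975,18} = 2.101.
Half-width: 2.101 × 1.14 = 2.395.
7.28 − 2.395 = 4.885; 7.28 + 2.395 = 9.675.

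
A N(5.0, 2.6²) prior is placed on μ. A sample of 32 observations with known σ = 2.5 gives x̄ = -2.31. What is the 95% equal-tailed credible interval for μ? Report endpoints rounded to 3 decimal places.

Posterior precision = 1/2.6² + 32/2.5² = 0.1479 + 5.1200 = 5.2679, so posterior SD = 0.4357.
Posterior mean = (5.0/2.6² + 32·-2.31/2.5²) / 5.2679 = -2.1047.
Interval: -2.1047 ± 1.960 × 0.4357 → [-2.959, -1.251].

[-2.959, -1.251]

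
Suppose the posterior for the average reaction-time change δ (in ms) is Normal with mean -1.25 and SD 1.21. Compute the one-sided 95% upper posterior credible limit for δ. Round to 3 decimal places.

Need U with P(δ ≤ U) = 0.95: U = -1.25 + z_{0.05}·1.21.
z = 1.645; U = -1.25 + 1.645 × 1.21 = 0.740.

0.740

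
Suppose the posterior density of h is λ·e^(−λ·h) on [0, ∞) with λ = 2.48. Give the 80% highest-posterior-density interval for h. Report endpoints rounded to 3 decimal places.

[0.000, 0.649]

The exponential density is strictly decreasing on [0, ∞), so the HPD interval is anchored at 0: [0, q] with P(h ≤ q) = 0.80.
q = −ln(1 − 0.80) / 2.48 = 1.6094 / 2.48 = 0.649.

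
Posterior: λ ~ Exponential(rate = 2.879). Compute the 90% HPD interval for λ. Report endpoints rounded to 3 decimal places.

[0.000, 0.800]

The exponential density is strictly decreasing on [0, ∞), so the HPD interval is anchored at 0: [0, q] with P(λ ≤ q) = 0.90.
q = −ln(1 − 0.90) / 2.879 = 2.3026 / 2.879 = 0.800.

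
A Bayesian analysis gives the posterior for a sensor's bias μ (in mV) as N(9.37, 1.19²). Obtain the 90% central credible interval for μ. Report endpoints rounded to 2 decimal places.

The posterior is symmetric, so the 90% equal-tailed interval is μ = 9.37 ± z·1.19 with z = 1.645.
Half-width: 1.645 × 1.19 = 1.96.
9.37 − 1.96 = 7.41; 9.37 + 1.96 = 11.33.

[7.41, 11.33]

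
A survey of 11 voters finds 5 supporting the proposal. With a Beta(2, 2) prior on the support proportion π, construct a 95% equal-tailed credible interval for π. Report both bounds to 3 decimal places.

[0.230, 0.711]

Posterior: Beta(2+5, 2+6) = Beta(7, 8).
Equal-tailed 95% interval: the 0.025 and 0.975 quantiles of Beta(7, 8).
Posterior mean ≈ 0.467, SD ≈ 0.125; a Normal approximation gives roughly [0.222, 0.711].
Exact: F⁻¹(0.025) = 0.230; F⁻¹(0.975) = 0.711.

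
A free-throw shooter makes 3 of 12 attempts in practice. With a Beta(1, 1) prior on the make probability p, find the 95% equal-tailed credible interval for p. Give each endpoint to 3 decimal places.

Posterior: Beta(1+3, 1+9) = Beta(4, 10).
Equal-tailed 95% interval: the 0.025 and 0.975 quantiles of Beta(4, 10).
Posterior mean ≈ 0.286, SD ≈ 0.117; a Normal approximation gives roughly [0.057, 0.514].
Exact: F⁻¹(0.025) = 0.091; F⁻¹(0.975) = 0.538.

[0.091, 0.538]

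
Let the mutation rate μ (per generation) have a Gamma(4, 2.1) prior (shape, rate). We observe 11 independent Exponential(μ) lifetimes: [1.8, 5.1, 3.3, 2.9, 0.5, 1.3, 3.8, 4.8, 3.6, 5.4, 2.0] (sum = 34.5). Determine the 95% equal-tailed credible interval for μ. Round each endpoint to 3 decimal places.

Posterior: Gamma(4+11, 2.1+34.5) = Gamma(15, 36.6) (shape, rate).
Equal-tailed 95% interval: Gamma(15, 36.6) quantiles at 0.025 and 0.975.
Posterior mean ≈ 0.410, SD ≈ 0.106; a Normal approximation gives roughly [0.202, 0.617].
Exact: lower = 0.229; upper = 0.642.

[0.229, 0.642]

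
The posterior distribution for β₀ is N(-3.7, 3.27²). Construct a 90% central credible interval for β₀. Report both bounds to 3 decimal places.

The posterior is symmetric, so the 90% equal-tailed interval is β₀ = -3.7 ± z·3.27 with z = 1.645.
Half-width: 1.645 × 3.27 = 5.379.
-3.7 − 5.379 = -9.079; -3.7 + 5.379 = 1.679.

[-9.079, 1.679]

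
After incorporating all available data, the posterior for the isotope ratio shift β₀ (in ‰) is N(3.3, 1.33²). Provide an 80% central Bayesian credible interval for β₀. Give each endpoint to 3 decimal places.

The posterior is symmetric, so the 80% equal-tailed interval is β₀ = 3.3 ± z·1.33 with z = 1.282.
Half-width: 1.282 × 1.33 = 1.704.
3.3 − 1.704 = 1.596; 3.3 + 1.704 = 5.004.

[1.596, 5.004]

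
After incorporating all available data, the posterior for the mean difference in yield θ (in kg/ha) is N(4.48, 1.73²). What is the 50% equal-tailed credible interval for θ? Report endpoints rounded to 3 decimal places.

The posterior is symmetric, so the 50% equal-tailed interval is θ = 4.48 ± z·1.73 with z = 0.674.
Half-width: 0.674 × 1.73 = 1.167.
4.48 − 1.167 = 3.313; 4.48 + 1.167 = 5.647.

[3.313, 5.647]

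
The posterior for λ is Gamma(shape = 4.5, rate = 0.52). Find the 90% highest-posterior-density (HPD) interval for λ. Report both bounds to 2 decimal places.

[2.34, 14.72]

The posterior is unimodal and skewed, so the HPD interval has equal density at both endpoints and is the shortest 90% interval.
Solving f(2.34) = f(14.72) with F(14.72) − F(2.34) = 0.90 gives [2.34, 14.72].
For comparison, the equal-tailed interval is [3.20, 16.27]; the HPD is narrower and shifted toward the mode.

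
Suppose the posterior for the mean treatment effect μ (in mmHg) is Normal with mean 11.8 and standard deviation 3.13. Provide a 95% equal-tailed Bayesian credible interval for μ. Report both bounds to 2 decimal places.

The posterior is symmetric, so the 95% equal-tailed interval is μ = 11.8 ± z·3.13 with z = 1.960.
Half-width: 1.960 × 3.13 = 6.13.
11.8 − 6.13 = 5.67; 11.8 + 6.13 = 17.93.

[5.67, 17.93]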